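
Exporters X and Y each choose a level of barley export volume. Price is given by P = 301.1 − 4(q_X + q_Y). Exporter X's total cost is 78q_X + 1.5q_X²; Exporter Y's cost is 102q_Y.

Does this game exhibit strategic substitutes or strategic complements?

strategic substitutes

Exporter X's profit: π = q_X(301.1 − 4(q_X + q_Y)) − 78q_X − 1.5q_X².
∂π/∂q_X = 223.1 − 11q_X − 4q_Y = 0, so q_X = 2231/110 − (4/11)q_Y.
The best-response slope dq_X/dq_Y = −4/11 < 0: the reaction function is downward-sloping, so the choices are strategic substitutes.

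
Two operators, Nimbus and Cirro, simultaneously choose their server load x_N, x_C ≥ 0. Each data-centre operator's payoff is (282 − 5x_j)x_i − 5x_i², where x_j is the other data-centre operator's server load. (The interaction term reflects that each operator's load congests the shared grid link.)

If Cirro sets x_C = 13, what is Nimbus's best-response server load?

Nimbus's payoff is (282 − 5x_C)x_N − 5x_N².
∂π/∂x_N = 282 − 5x_C − 10x_N = 0, so x_N = 28.2 − 0.5x_C.
At x_C = 13: x_N = 28.2 − 0.5·13 = 21.7.

21.7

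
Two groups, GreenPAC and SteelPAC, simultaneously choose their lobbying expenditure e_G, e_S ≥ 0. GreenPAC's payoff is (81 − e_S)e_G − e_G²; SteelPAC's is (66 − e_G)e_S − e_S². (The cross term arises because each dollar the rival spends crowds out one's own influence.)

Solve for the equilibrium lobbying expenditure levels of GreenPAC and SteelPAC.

Expanding GreenPAC's payoff: 81e_G − e_Se_G − e_G².
∂π/∂e_G = 81 − e_S − 2e_G = 0, so e_G = 40.5 − 0.5e_S.
Likewise for SteelPAC: e_S = 33 − 0.5e_G.
Plugging e_S into GreenPAC's best response: e_G = 40.5 − 0.5(33 − 0.5e_G) ⇒ 0.75e_G = 24, so e_G = 32.
Then e_S = 33 − 0.5·32 = 17.

32, 17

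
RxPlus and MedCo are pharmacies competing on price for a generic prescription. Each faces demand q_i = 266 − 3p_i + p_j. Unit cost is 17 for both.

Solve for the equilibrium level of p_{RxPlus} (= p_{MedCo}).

63.4

RxPlus's profit: π = (p_{RxPlus} − 17)(266 − 3p_{RxPlus} + p_{MedCo}).
∂π/∂p_{RxPlus} = 317 − 6p_{RxPlus} + p_{MedCo} = 0 ⇒ p_{RxPlus} = 317/6 + (1/6)p_{MedCo}.
By symmetry p_{MedCo} = p_{RxPlus}; substituting into the reaction function, (5/6)p_{RxPlus} = 317/6 and p_{RxPlus} = 63.4.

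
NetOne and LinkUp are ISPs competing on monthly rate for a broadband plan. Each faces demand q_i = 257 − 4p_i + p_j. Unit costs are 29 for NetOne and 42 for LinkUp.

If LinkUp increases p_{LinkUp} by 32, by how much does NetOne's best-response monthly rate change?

NetOne's profit: π = (p_{NetOne} − 29)(257 − 4p_{NetOne} + p_{LinkUp}).
∂π/∂p_{NetOne} = 373 − 8p_{NetOne} + p_{LinkUp} = 0 ⇒ p_{NetOne} = 46.625 + 0.125p_{LinkUp}.
The reaction-function slope is 0.125, so a 32-unit rise in p_{LinkUp} moves p_{NetOne} by 0.125 × 32 = 4. NetOne's best response rises — the actions are strategic complements.

4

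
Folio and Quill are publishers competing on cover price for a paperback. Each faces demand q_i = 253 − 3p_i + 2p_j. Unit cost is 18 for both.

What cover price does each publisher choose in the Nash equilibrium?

76.75

Folio's profit: π = (p_{Folio} − 18)(253 − 3p_{Folio} + 2p_{Quill}).
∂π/∂p_{Folio} = 307 − 6p_{Folio} + 2p_{Quill} = 0 ⇒ p_{Folio} = 307/6 + (1/3)p_{Quill}.
By symmetry p_{Quill} = p_{Folio}; substituting into the reaction function, (2/3)p_{Folio} = 307/6 and p_{Folio} = 76.75.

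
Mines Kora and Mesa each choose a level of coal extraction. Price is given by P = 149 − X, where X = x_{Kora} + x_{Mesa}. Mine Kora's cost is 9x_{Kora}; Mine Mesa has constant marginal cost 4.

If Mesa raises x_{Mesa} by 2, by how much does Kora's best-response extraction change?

Mine Kora's profit: π = x_{Kora}(149 − (x_{Kora} + x_{Mesa})) − 9x_{Kora}.
∂π/∂x_{Kora} = 140 − 2x_{Kora} − x_{Mesa} = 0, so x_{Kora} = 70 − 0.5x_{Mesa}.
The reaction-function slope is −0.5, so a 2-unit rise in x_{Mesa} moves x_{Kora} by −0.5 × 2 = −1. Kora's best response falls — the actions are strategic substitutes.

-1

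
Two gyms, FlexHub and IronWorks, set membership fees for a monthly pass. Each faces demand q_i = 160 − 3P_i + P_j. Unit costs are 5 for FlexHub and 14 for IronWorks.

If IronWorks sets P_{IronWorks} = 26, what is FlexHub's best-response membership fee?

FlexHub's profit: π = (P_{FlexHub} − 5)(160 − 3P_{FlexHub} + P_{IronWorks}).
∂π/∂P_{FlexHub} = 175 − 6P_{FlexHub} + P_{IronWorks} = 0 ⇒ P_{FlexHub} = 175/6 + (1/6)P_{IronWorks}.
At P_{IronWorks} = 26: P_{FlexHub} = 175/6 + (1/6)·26 = 33.5.

33.5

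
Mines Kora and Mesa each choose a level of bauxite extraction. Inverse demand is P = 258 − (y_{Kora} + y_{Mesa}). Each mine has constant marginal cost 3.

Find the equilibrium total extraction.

Mine Kora's profit: π = y_{Kora}(258 − (y_{Kora} + y_{Mesa})) − 3y_{Kora}.
∂π/∂y_{Kora} = 255 − 2y_{Kora} − y_{Mesa} = 0, so y_{Kora} = 127.5 − 0.5y_{Mesa}.
Setting y_{Kora} = y_{Mesa} in the reaction function: y_{Kora} = 127.5 − 0.5y_{Kora}, so y_{Kora} = 127.5 / 1.5 = 85.
Total extraction: 85 + 85 = 170.

170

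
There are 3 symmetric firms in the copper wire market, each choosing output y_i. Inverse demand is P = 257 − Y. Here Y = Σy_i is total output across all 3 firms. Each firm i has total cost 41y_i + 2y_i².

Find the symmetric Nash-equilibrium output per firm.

27

A representative firm's profit is π_i = y_i(257 − Y) − 41y_i − 2y_i², with Y = y_i + Σ_{j≠i} y_j.
First-order condition: 216 − 6y_i − Σ_{j≠i} y_j = 0.
In a symmetric equilibrium every firm chooses the same y, so Σ_{j≠i} y_j = 2y. The condition becomes 216 − 8y = 0, giving y = 216/8 = 27.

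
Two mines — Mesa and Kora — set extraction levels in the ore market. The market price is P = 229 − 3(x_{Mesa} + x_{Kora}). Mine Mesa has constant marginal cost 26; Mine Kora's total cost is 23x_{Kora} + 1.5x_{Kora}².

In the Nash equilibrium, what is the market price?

106.6

Mine Mesa's profit: π = x_{Mesa}(229 − 3(x_{Mesa} + x_{Kora})) − 26x_{Mesa}.
∂π/∂x_{Mesa} = 203 − 6x_{Mesa} − 3x_{Kora} = 0, so x_{Mesa} = 203/6 − 0.5x_{Kora}.
For Kora: ∂π/∂x_{Kora} = 206 − 9x_{Kora} − 3x_{Mesa} = 0 ⇒ x_{Kora} = 206/9 − (1/3)x_{Mesa}.
Plugging x_{Kora} into Mesa's best response: x_{Mesa} = 203/6 − 0.5(206/9 − (1/3)x_{Mesa}) ⇒ (5/6)x_{Mesa} = 403/18, so x_{Mesa} = 403/15.
Then x_{Kora} = 206/9 − (1/3)·(403/15) = 209/15.
Equilibrium price: P = 229 − 3·40.8 = 106.6.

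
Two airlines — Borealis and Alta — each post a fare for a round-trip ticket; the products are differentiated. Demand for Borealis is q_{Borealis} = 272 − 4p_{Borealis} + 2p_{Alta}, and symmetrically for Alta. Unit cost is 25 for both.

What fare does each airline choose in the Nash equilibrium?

Borealis's profit: π = (p_{Borealis} − 25)(272 − 4p_{Borealis} + 2p_{Alta}).
∂π/∂p_{Borealis} = 372 − 8p_{Borealis} + 2p_{Alta} = 0 ⇒ p_{Borealis} = 46.5 + 0.25p_{Alta}.
By symmetry p_{Alta} = p_{Borealis}; substituting into the reaction function, 0.75p_{Borealis} = 46.5 and p_{Borealis} = 62.

62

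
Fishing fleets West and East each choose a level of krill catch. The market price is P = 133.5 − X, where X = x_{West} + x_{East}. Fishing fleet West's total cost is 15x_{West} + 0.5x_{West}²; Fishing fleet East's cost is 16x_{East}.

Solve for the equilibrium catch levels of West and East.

23.9, 46.8

Fishing fleet West's profit: π = x_{West}(133.5 − (x_{West} + x_{East})) − 15x_{West} − 0.5x_{West}².
∂π/∂x_{West} = 118.5 − 3x_{West} − x_{East} = 0, so x_{West} = 39.5 − (1/3)x_{East}.
For East: ∂π/∂x_{East} = 117.5 − 2x_{East} − x_{West} = 0 ⇒ x_{East} = 58.75 − 0.5x_{West}.
Substituting the second reaction function into the first: x_{West} = 39.5 − (1/3)(58.75 − 0.5x_{West}), which gives (5/6)x_{West} = 239/12 ⇒ x_{West} = 23.9.
Then x_{East} = 58.75 − 0.5·23.9 = 46.8.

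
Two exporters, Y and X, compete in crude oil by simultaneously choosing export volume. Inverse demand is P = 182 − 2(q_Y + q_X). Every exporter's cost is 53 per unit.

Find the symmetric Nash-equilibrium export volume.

Exporter Y's profit: π = q_Y(182 − 2(q_Y + q_X)) − 53q_Y.
∂π/∂q_Y = 129 − 4q_Y − 2q_X = 0, so q_Y = 32.25 − 0.5q_X.
The game is symmetric, so in equilibrium q_X = q_Y: the reaction function gives 1.5q_Y = 32.25, hence q_Y = 21.5.

21.5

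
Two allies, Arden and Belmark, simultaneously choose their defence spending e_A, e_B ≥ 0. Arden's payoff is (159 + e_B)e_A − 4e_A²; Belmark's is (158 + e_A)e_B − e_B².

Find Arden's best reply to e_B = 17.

Expanding Arden's payoff: 159e_A + e_Be_A − 4e_A².
∂π/∂e_A = 159 + e_B − 8e_A = 0, so e_A = 19.875 + 0.125e_B.
At e_B = 17: e_A = 19.875 + 0.125·17 = 22.

22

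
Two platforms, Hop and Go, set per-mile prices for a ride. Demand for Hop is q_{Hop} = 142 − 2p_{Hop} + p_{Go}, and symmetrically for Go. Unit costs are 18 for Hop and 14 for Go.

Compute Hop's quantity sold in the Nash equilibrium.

81.6

Hop's profit: π = (p_{Hop} − 18)(142 − 2p_{Hop} + p_{Go}).
∂π/∂p_{Hop} = 178 − 4p_{Hop} + p_{Go} = 0 ⇒ p_{Hop} = 44.5 + 0.25p_{Go}.
Similarly p_{Go} = 42.5 + 0.25p_{Hop}.
Substituting the second reaction function into the first: p_{Hop} = 44.5 + 0.25(42.5 + 0.25p_{Hop}), which gives 0.9375p_{Hop} = 55.125 ⇒ p_{Hop} = 58.8.
Then p_{Go} = 42.5 + 0.25·58.8 = 57.2.
q_{Hop} = 142 − 2·58.8 + 57.2 = 81.6.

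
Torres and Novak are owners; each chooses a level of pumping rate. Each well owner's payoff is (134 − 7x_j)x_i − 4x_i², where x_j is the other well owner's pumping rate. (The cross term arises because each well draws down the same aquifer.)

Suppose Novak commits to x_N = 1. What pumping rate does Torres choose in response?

15.875

Torres's payoff is (134 − 7x_N)x_T − 4x_T².
∂π/∂x_T = 134 − 7x_N − 8x_T = 0, so x_T = 16.75 − 0.875x_N.
At x_N = 1: x_T = 16.75 − 0.875·1 = 15.875.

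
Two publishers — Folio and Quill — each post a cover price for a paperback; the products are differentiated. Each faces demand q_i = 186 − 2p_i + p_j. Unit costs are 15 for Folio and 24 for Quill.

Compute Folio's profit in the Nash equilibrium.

Folio's profit: π = (p_{Folio} − 15)(186 − 2p_{Folio} + p_{Quill}).
∂π/∂p_{Folio} = 216 − 4p_{Folio} + p_{Quill} = 0 ⇒ p_{Folio} = 54 + 0.25p_{Quill}.
Similarly p_{Quill} = 58.5 + 0.25p_{Folio}.
Substituting the second reaction function into the first: p_{Folio} = 54 + 0.25(58.5 + 0.25p_{Folio}), which gives 0.9375p_{Folio} = 68.625 ⇒ p_{Folio} = 73.2.
Then p_{Quill} = 58.5 + 0.25·73.2 = 76.8.
q_{Folio} = 186 − 2·73.2 + 76.8 = 116.4.
Profit = (73.2 − 15)·116.4 = 6774.48.

6774.48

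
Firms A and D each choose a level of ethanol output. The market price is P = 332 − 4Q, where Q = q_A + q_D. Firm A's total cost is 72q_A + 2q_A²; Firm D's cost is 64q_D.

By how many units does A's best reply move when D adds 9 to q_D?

Firm A's profit: π = q_A(332 − 4(q_A + q_D)) − 72q_A − 2q_A².
∂π/∂q_A = 260 − 12q_A − 4q_D = 0, so q_A = 65/3 − (1/3)q_D.
The reaction-function slope is −1/3, so a 9-unit rise in q_D moves q_A by −1/3 × 9 = −3. A's best response falls — the actions are strategic substitutes.

-3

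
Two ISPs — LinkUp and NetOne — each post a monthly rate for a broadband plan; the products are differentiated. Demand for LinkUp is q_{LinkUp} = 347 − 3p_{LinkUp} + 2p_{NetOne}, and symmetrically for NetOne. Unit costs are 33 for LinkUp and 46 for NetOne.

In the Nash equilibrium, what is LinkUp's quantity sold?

LinkUp's profit: π = (p_{LinkUp} − 33)(347 − 3p_{LinkUp} + 2p_{NetOne}).
∂π/∂p_{LinkUp} = 446 − 6p_{LinkUp} + 2p_{NetOne} = 0 ⇒ p_{LinkUp} = 223/3 + (1/3)p_{NetOne}.
Similarly p_{NetOne} = 485/6 + (1/3)p_{LinkUp}.
Substituting the second reaction function into the first: p_{LinkUp} = 223/3 + (1/3)(485/6 + (1/3)p_{LinkUp}), which gives (8/9)p_{LinkUp} = 1823/18 ⇒ p_{LinkUp} = 113.9375.
Then p_{NetOne} = 485/6 + (1/3)·113.9375 = 118.8125.
q_{LinkUp} = 347 − 3·113.9375 + 2·118.8125 = 242.8125.

242.8125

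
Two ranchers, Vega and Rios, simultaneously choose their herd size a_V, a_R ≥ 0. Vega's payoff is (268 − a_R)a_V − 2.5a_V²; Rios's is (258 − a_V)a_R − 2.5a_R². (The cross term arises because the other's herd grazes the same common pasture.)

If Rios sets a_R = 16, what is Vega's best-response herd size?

50.4

Expanding Vega's payoff: 268a_V − a_Ra_V − 2.5a_V².
∂π/∂a_V = 268 − a_R − 5a_V = 0, so a_V = 53.6 − 0.2a_R.
At a_R = 16: a_V = 53.6 − 0.2·16 = 50.4.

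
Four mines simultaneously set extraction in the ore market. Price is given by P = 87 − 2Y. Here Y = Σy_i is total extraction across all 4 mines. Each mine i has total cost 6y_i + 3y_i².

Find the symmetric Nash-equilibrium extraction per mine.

A representative mine's profit is π_i = y_i(87 − 2Y) − 6y_i − 3y_i², with Y = y_i + Σ_{j≠i} y_j.
First-order condition: 81 − 10y_i − 2Σ_{j≠i} y_j = 0.
With identical mines, set every y_j = y: then 81 − 10y − 6y = 0, i.e. y = 81/16 = 5.0625.

5.0625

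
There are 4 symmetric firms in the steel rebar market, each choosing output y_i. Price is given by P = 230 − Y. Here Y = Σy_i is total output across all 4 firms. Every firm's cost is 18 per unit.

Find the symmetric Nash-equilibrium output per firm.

42.4

A representative firm's profit is π_i = y_i(230 − Y) − 18y_i, with Y = y_i + Σ_{j≠i} y_j.
First-order condition: 212 − 2y_i − Σ_{j≠i} y_j = 0.
In a symmetric equilibrium every firm chooses the same y, so Σ_{j≠i} y_j = 3y. The condition becomes 212 − 5y = 0, giving y = 212/5 = 42.4.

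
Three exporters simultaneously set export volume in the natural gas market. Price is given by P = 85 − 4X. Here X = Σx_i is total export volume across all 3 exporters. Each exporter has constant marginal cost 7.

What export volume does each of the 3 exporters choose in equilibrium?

A representative exporter's profit is π_i = x_i(85 − 4X) − 7x_i, with X = x_i + Σ_{j≠i} x_j.
First-order condition: 78 − 8x_i − 4Σ_{j≠i} x_j = 0.
In a symmetric equilibrium every exporter chooses the same x, so Σ_{j≠i} x_j = 2x. The condition becomes 78 − 16x = 0, giving x = 78/16 = 4.875.

4.875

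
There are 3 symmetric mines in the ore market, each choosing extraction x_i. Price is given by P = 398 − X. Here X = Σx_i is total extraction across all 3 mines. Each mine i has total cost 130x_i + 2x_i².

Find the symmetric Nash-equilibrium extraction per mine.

A representative mine's profit is π_i = x_i(398 − X) − 130x_i − 2x_i², with X = x_i + Σ_{j≠i} x_j.
First-order condition: 268 − 6x_i − Σ_{j≠i} x_j = 0.
With identical mines, set every x_j = x: then 268 − 6x − 2x = 0, i.e. x = 268/8 = 33.5.

33.5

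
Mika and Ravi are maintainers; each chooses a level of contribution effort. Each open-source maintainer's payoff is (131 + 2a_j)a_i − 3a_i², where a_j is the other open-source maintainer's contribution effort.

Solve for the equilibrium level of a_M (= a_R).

Mika's payoff is (131 + 2a_R)a_M − 3a_M².
∂π/∂a_M = 131 + 2a_R − 6a_M = 0, so a_M = 131/6 + (1/3)a_R.
The game is symmetric, so in equilibrium a_R = a_M: the reaction function gives (2/3)a_M = 131/6, hence a_M = 32.75.

32.75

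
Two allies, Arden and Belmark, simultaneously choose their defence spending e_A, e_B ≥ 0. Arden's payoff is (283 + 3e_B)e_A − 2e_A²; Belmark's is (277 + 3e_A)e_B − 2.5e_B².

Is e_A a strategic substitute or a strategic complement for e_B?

Expanding Arden's payoff: 283e_A + 3e_Be_A − 2e_A².
∂π/∂e_A = 283 + 3e_B − 4e_A = 0, so e_A = 70.75 + 0.75e_B.
The best-response slope de_A/de_B = 0.75 > 0: the reaction function is upward-sloping, so the choices are strategic complements.

strategic complements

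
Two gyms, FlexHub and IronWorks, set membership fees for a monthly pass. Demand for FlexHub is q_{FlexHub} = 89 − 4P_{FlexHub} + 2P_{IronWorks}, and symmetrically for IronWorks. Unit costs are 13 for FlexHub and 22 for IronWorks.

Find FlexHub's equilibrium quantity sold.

FlexHub's profit: π = (P_{FlexHub} − 13)(89 − 4P_{FlexHub} + 2P_{IronWorks}).
∂π/∂P_{FlexHub} = 141 − 8P_{FlexHub} + 2P_{IronWorks} = 0 ⇒ P_{FlexHub} = 17.625 + 0.25P_{IronWorks}.
Similarly P_{IronWorks} = 22.125 + 0.25P_{FlexHub}.
Solving the two reaction functions simultaneously: (1 − (0.25)(0.25))P_{FlexHub} = 17.625 + 0.25·22.125, so 0.9375P_{FlexHub} = 741/32 and P_{FlexHub} = 24.7.
Then P_{IronWorks} = 22.125 + 0.25·24.7 = 28.3.
q_{FlexHub} = 89 − 4·24.7 + 2·28.3 = 46.8.

46.8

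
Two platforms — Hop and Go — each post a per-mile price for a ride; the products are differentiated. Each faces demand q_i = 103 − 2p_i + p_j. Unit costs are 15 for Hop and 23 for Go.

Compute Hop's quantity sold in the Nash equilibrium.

60.8

Hop's profit: π = (p_{Hop} − 15)(103 − 2p_{Hop} + p_{Go}).
∂π/∂p_{Hop} = 133 − 4p_{Hop} + p_{Go} = 0 ⇒ p_{Hop} = 33.25 + 0.25p_{Go}.
Similarly p_{Go} = 37.25 + 0.25p_{Hop}.
Substituting the second reaction function into the first: p_{Hop} = 33.25 + 0.25(37.25 + 0.25p_{Hop}), which gives 0.9375p_{Hop} = 42.5625 ⇒ p_{Hop} = 45.4.
Then p_{Go} = 37.25 + 0.25·45.4 = 48.6.
q_{Hop} = 103 − 2·45.4 + 48.6 = 60.8.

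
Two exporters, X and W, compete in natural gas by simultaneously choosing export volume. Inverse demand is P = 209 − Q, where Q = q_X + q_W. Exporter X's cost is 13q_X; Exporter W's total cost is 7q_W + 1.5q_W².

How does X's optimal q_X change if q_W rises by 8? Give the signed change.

Exporter X's profit: π = q_X(209 − (q_X + q_W)) − 13q_X.
∂π/∂q_X = 196 − 2q_X − q_W = 0, so q_X = 98 − 0.5q_W.
The reaction-function slope is −0.5, so an 8-unit rise in q_W moves q_X by −0.5 × 8 = −4. X's best response falls — the actions are strategic substitutes.

-4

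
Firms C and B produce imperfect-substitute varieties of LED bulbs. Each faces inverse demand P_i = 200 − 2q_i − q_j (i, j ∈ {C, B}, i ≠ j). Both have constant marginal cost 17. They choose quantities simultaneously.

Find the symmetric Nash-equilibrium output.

Firm C's profit: π = q_C(200 − 2q_C − q_B) − 17q_C.
∂π/∂q_C = 183 − 4q_C − q_B = 0 ⇒ q_C = 45.75 − 0.25q_B.
By symmetry q_B = q_C; substituting into the reaction function, 1.25q_C = 45.75 and q_C = 36.6.

36.6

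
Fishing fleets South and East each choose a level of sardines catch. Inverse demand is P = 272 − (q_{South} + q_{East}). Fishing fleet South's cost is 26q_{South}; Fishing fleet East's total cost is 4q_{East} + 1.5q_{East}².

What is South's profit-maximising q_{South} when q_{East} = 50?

Fishing fleet South's profit: π = q_{South}(272 − (q_{South} + q_{East})) − 26q_{South}.
∂π/∂q_{South} = 246 − 2q_{South} − q_{East} = 0, so q_{South} = 123 − 0.5q_{East}.
At q_{East} = 50: q_{South} = 123 − 0.5·50 = 98.

98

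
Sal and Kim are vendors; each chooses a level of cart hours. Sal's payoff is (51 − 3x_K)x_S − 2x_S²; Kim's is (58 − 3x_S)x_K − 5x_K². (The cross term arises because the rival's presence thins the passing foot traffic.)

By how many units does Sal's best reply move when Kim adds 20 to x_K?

-15

Expanding Sal's payoff: 51x_S − 3x_Kx_S − 2x_S².
∂π/∂x_S = 51 − 3x_K − 4x_S = 0, so x_S = 12.75 − 0.75x_K.
The reaction-function slope is −0.75, so a 20-unit rise in x_K moves x_S by −0.75 × 20 = −15. Sal's best response falls — the actions are strategic substitutes.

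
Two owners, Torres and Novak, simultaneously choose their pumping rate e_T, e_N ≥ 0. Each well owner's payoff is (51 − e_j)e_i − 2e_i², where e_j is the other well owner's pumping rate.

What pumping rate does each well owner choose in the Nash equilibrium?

10.2

Torres's payoff is (51 − e_N)e_T − 2e_T².
∂π/∂e_T = 51 − e_N − 4e_T = 0, so e_T = 12.75 − 0.25e_N.
The game is symmetric, so in equilibrium e_N = e_T: the reaction function gives 1.25e_T = 12.75, hence e_T = 10.2.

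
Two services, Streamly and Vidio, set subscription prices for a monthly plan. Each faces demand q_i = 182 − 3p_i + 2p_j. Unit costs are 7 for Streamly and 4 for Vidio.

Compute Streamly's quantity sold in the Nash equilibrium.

Streamly's profit: π = (p_{Streamly} − 7)(182 − 3p_{Streamly} + 2p_{Vidio}).
∂π/∂p_{Streamly} = 203 − 6p_{Streamly} + 2p_{Vidio} = 0 ⇒ p_{Streamly} = 203/6 + (1/3)p_{Vidio}.
Similarly p_{Vidio} = 97/3 + (1/3)p_{Streamly}.
Solving the two reaction functions simultaneously: (1 − (1/3)(1/3))p_{Streamly} = 203/6 + (1/3)·(97/3), so (8/9)p_{Streamly} = 803/18 and p_{Streamly} = 50.1875.
Then p_{Vidio} = 97/3 + (1/3)·50.1875 = 49.0625.
q_{Streamly} = 182 − 3·50.1875 + 2·49.0625 = 129.5625.

129.5625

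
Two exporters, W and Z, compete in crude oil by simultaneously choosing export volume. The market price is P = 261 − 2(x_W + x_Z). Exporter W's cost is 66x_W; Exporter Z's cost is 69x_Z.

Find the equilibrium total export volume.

64.5

Exporter W's profit: π = x_W(261 − 2(x_W + x_Z)) − 66x_W.
∂π/∂x_W = 195 − 4x_W − 2x_Z = 0, so x_W = 48.75 − 0.5x_Z.
By the same steps for Z: x_Z = 48 − 0.5x_W.
Solving the two reaction functions simultaneously: (1 − (−0.5)(−0.5))x_W = 48.75 − 0.5·48, so 0.75x_W = 24.75 and x_W = 33.
Then x_Z = 48 − 0.5·33 = 31.5.
Total export volume: 33 + 31.5 = 64.5.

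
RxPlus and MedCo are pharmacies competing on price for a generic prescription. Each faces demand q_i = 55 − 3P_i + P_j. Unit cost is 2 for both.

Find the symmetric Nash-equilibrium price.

12.2

RxPlus's profit: π = (P_{RxPlus} − 2)(55 − 3P_{RxPlus} + P_{MedCo}).
∂π/∂P_{RxPlus} = 61 − 6P_{RxPlus} + P_{MedCo} = 0 ⇒ P_{RxPlus} = 61/6 + (1/6)P_{MedCo}.
Setting P_{RxPlus} = P_{MedCo} in the reaction function: P_{RxPlus} = 61/6 + (1/6)P_{RxPlus}, so P_{RxPlus} = (61/6) / (5/6) = 12.2.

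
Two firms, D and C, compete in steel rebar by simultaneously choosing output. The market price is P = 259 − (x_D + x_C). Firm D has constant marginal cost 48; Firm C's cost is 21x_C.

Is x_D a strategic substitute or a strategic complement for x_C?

strategic substitutes

Firm D's profit: π = x_D(259 − (x_D + x_C)) − 48x_D.
∂π/∂x_D = 211 − 2x_D − x_C = 0, so x_D = 105.5 − 0.5x_C.
The best-response slope dx_D/dx_C = −0.5 < 0: the reaction function is downward-sloping, so the choices are strategic substitutes.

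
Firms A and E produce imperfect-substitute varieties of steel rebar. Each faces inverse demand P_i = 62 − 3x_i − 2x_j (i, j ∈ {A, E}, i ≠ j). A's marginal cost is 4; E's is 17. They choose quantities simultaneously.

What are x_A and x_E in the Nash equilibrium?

Firm A's profit: π = x_A(62 − 3x_A − 2x_E) − 4x_A.
∂π/∂x_A = 58 − 6x_A − 2x_E = 0 ⇒ x_A = 29/3 − (1/3)x_E.
Similarly x_E = 7.5 − (1/3)x_A.
Substituting the second reaction function into the first: x_A = 29/3 − (1/3)(7.5 − (1/3)x_A), which gives (8/9)x_A = 43/6 ⇒ x_A = 8.0625.
Then x_E = 7.5 − (1/3)·8.0625 = 4.8125.

8.0625, 4.8125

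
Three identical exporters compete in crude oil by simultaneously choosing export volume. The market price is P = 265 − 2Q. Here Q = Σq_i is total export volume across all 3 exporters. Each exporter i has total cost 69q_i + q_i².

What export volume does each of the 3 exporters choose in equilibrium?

19.6

A representative exporter's profit is π_i = q_i(265 − 2Q) − 69q_i − q_i², with Q = q_i + Σ_{j≠i} q_j.
First-order condition: 196 − 6q_i − 2Σ_{j≠i} q_j = 0.
In a symmetric equilibrium every exporter chooses the same q, so Σ_{j≠i} q_j = 2q. The condition becomes 196 − 10q = 0, giving q = 196/10 = 19.6.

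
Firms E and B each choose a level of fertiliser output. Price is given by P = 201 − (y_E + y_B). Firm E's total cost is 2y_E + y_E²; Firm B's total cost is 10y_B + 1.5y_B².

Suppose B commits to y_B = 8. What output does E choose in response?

Firm E's profit: π = y_E(201 − (y_E + y_B)) − 2y_E − y_E².
∂π/∂y_E = 199 − 4y_E − y_B = 0, so y_E = 49.75 − 0.25y_B.
At y_B = 8: y_E = 49.75 − 0.25·8 = 47.75.

47.75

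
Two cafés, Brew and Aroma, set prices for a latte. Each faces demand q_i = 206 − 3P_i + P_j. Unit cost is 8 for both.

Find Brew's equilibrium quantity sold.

114

Brew's profit: π = (P_{Brew} − 8)(206 − 3P_{Brew} + P_{Aroma}).
∂π/∂P_{Brew} = 230 − 6P_{Brew} + P_{Aroma} = 0 ⇒ P_{Brew} = 115/3 + (1/6)P_{Aroma}.
The game is symmetric, so in equilibrium P_{Aroma} = P_{Brew}: the reaction function gives (5/6)P_{Brew} = 115/3, hence P_{Brew} = 46.
q_{Brew} = 206 − 3·46 + 46 = 114.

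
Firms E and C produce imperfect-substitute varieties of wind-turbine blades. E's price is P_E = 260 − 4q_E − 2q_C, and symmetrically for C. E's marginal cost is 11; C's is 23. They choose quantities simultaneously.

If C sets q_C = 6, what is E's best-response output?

29.625

Firm E's profit: π = q_E(260 − 4q_E − 2q_C) − 11q_E.
∂π/∂q_E = 249 − 8q_E − 2q_C = 0 ⇒ q_E = 31.125 − 0.25q_C.
At q_C = 6: q_E = 31.125 − 0.25·6 = 29.625.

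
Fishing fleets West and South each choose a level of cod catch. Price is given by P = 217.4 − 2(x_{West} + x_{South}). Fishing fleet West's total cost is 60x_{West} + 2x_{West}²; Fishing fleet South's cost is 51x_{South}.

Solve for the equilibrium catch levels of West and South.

Fishing fleet West's profit: π = x_{West}(217.4 − 2(x_{West} + x_{South})) − 60x_{West} − 2x_{West}².
∂π/∂x_{West} = 157.4 − 8x_{West} − 2x_{South} = 0, so x_{West} = 19.675 − 0.25x_{South}.
For South: ∂π/∂x_{South} = 166.4 − 4x_{South} − 2x_{West} = 0 ⇒ x_{South} = 41.6 − 0.5x_{West}.
Plugging x_{South} into West's best response: x_{West} = 19.675 − 0.25(41.6 − 0.5x_{West}) ⇒ 0.875x_{West} = 9.275, so x_{West} = 10.6.
Then x_{South} = 41.6 − 0.5·10.6 = 36.3.

10.6, 36.3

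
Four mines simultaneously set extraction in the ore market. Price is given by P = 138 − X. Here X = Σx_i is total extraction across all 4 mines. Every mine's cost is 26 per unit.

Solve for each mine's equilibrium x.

22.4

A representative mine's profit is π_i = x_i(138 − X) − 26x_i, with X = x_i + Σ_{j≠i} x_j.
First-order condition: 112 − 2x_i − Σ_{j≠i} x_j = 0.
In a symmetric equilibrium every mine chooses the same x, so Σ_{j≠i} x_j = 3x. The condition becomes 112 − 5x = 0, giving x = 112/5 = 22.4.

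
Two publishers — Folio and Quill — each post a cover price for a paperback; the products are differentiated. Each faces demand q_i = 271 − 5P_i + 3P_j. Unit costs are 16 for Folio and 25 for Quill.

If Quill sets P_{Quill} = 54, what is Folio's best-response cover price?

51.3

Folio's profit: π = (P_{Folio} − 16)(271 − 5P_{Folio} + 3P_{Quill}).
∂π/∂P_{Folio} = 351 − 10P_{Folio} + 3P_{Quill} = 0 ⇒ P_{Folio} = 35.1 + 0.3P_{Quill}.
At P_{Quill} = 54: P_{Folio} = 35.1 + 0.3·54 = 51.3.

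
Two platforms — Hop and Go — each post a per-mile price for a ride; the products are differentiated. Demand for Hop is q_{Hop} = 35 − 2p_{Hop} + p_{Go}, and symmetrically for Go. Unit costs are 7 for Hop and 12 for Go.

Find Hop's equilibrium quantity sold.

Hop's profit: π = (p_{Hop} − 7)(35 − 2p_{Hop} + p_{Go}).
∂π/∂p_{Hop} = 49 − 4p_{Hop} + p_{Go} = 0 ⇒ p_{Hop} = 12.25 + 0.25p_{Go}.
Similarly p_{Go} = 14.75 + 0.25p_{Hop}.
Substituting the second reaction function into the first: p_{Hop} = 12.25 + 0.25(14.75 + 0.25p_{Hop}), which gives 0.9375p_{Hop} = 15.9375 ⇒ p_{Hop} = 17.
Then p_{Go} = 14.75 + 0.25·17 = 19.
q_{Hop} = 35 − 2·17 + 19 = 20.

20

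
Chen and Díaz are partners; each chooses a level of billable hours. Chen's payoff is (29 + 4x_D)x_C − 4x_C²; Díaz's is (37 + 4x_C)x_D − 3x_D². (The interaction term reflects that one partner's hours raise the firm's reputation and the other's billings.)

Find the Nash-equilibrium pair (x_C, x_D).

Expanding Chen's payoff: 29x_C + 4x_Dx_C − 4x_C².
∂π/∂x_C = 29 + 4x_D − 8x_C = 0, so x_C = 3.625 + 0.5x_D.
Likewise for Díaz: x_D = 37/6 + (2/3)x_C.
Solving the two reaction functions simultaneously: (1 − (0.5)(2/3))x_C = 3.625 + 0.5·(37/6), so (2/3)x_C = 161/24 and x_C = 10.0625.
Then x_D = 37/6 + (2/3)·10.0625 = 12.875.

10.0625, 12.875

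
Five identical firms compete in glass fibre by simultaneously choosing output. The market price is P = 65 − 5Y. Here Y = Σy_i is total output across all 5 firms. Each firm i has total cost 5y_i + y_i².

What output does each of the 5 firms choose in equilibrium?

1.875

A representative firm's profit is π_i = y_i(65 − 5Y) − 5y_i − y_i², with Y = y_i + Σ_{j≠i} y_j.
First-order condition: 60 − 12y_i − 5Σ_{j≠i} y_j = 0.
With identical firms, set every y_j = y: then 60 − 12y − 20y = 0, i.e. y = 60/32 = 1.875.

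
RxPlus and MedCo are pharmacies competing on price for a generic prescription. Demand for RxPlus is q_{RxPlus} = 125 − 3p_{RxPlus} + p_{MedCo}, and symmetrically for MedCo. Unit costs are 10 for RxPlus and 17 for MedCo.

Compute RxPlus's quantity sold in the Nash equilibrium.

64.8

RxPlus's profit: π = (p_{RxPlus} − 10)(125 − 3p_{RxPlus} + p_{MedCo}).
∂π/∂p_{RxPlus} = 155 − 6p_{RxPlus} + p_{MedCo} = 0 ⇒ p_{RxPlus} = 155/6 + (1/6)p_{MedCo}.
Similarly p_{MedCo} = 88/3 + (1/6)p_{RxPlus}.
Substituting the second reaction function into the first: p_{RxPlus} = 155/6 + (1/6)(88/3 + (1/6)p_{RxPlus}), which gives (35/36)p_{RxPlus} = 553/18 ⇒ p_{RxPlus} = 31.6.
Then p_{MedCo} = 88/3 + (1/6)·31.6 = 34.6.
q_{RxPlus} = 125 − 3·31.6 + 34.6 = 64.8.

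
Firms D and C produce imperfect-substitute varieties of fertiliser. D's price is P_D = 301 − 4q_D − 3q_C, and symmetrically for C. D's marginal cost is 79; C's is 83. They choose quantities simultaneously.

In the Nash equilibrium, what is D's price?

Firm D's profit: π = q_D(301 − 4q_D − 3q_C) − 79q_D.
∂π/∂q_D = 222 − 8q_D − 3q_C = 0 ⇒ q_D = 27.75 − 0.375q_C.
Similarly q_C = 27.25 − 0.375q_D.
Plugging q_C into D's best response: q_D = 27.75 − 0.375(27.25 − 0.375q_D) ⇒ (55/64)q_D = 561/32, so q_D = 20.4.
Then q_C = 27.25 − 0.375·20.4 = 19.6.
P_D = 301 − 4·20.4 − 3·19.6 = 160.6.

160.6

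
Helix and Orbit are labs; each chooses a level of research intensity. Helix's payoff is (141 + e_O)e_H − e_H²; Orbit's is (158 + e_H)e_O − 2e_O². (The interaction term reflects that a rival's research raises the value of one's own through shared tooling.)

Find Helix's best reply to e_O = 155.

Expanding Helix's payoff: 141e_H + e_Oe_H − e_H².
∂π/∂e_H = 141 + e_O − 2e_H = 0, so e_H = 70.5 + 0.5e_O.
At e_O = 155: e_H = 70.5 + 0.5·155 = 148.

148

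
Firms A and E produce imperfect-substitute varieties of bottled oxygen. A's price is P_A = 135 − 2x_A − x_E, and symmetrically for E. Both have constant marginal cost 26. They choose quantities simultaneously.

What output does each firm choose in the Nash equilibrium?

Firm A's profit: π = x_A(135 − 2x_A − x_E) − 26x_A.
∂π/∂x_A = 109 − 4x_A − x_E = 0 ⇒ x_A = 27.25 − 0.25x_E.
Setting x_A = x_E in the reaction function: x_A = 27.25 − 0.25x_A, so x_A = 27.25 / 1.25 = 21.8.

21.8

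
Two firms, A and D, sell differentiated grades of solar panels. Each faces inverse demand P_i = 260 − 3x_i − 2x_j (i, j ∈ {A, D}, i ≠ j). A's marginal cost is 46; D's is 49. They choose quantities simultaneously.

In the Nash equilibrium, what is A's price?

126.8125

Firm A's profit: π = x_A(260 − 3x_A − 2x_D) − 46x_A.
∂π/∂x_A = 214 − 6x_A − 2x_D = 0 ⇒ x_A = 107/3 − (1/3)x_D.
Similarly x_D = 211/6 − (1/3)x_A.
Solving the two reaction functions simultaneously: (1 − (−1/3)(−1/3))x_A = 107/3 − (1/3)·(211/6), so (8/9)x_A = 431/18 and x_A = 26.9375.
Then x_D = 211/6 − (1/3)·26.9375 = 26.1875.
P_A = 260 − 3·26.9375 − 2·26.1875 = 126.8125.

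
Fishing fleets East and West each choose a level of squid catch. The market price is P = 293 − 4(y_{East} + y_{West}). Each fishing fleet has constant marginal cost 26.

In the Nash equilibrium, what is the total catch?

44.5

Fishing fleet East's profit: π = y_{East}(293 − 4(y_{East} + y_{West})) − 26y_{East}.
∂π/∂y_{East} = 267 − 8y_{East} − 4y_{West} = 0, so y_{East} = 33.375 − 0.5y_{West}.
By symmetry y_{West} = y_{East}; substituting into the reaction function, 1.5y_{East} = 33.375 and y_{East} = 22.25.
Total catch: 22.25 + 22.25 = 44.5.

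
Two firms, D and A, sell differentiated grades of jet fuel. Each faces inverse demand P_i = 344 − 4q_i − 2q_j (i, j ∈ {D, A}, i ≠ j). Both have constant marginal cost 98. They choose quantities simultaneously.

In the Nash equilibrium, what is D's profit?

Firm D's profit: π = q_D(344 − 4q_D − 2q_A) − 98q_D.
∂π/∂q_D = 246 − 8q_D − 2q_A = 0 ⇒ q_D = 30.75 − 0.25q_A.
The game is symmetric, so in equilibrium q_A = q_D: the reaction function gives 1.25q_D = 30.75, hence q_D = 24.6.
P_D = 344 − 4·24.6 − 2·24.6 = 196.4.
Profit = (196.4 − 98)·24.6 = 2420.64.

2420.64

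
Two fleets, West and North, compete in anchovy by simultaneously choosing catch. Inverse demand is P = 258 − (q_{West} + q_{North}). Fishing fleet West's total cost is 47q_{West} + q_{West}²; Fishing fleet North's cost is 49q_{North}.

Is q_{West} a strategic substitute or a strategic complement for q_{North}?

strategic substitutes

Fishing fleet West's profit: π = q_{West}(258 − (q_{West} + q_{North})) − 47q_{West} − q_{West}².
∂π/∂q_{West} = 211 − 4q_{West} − q_{North} = 0, so q_{West} = 52.75 − 0.25q_{North}.
The best-response slope dq_{West}/dq_{North} = −0.25 < 0: the reaction function is downward-sloping, so the choices are strategic substitutes.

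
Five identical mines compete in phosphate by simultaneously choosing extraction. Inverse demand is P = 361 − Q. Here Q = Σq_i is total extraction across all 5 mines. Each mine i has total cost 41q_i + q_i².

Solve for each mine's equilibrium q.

A representative mine's profit is π_i = q_i(361 − Q) − 41q_i − q_i², with Q = q_i + Σ_{j≠i} q_j.
First-order condition: 320 − 4q_i − Σ_{j≠i} q_j = 0.
With identical mines, set every q_j = q: then 320 − 4q − 4q = 0, i.e. q = 320/8 = 40.

40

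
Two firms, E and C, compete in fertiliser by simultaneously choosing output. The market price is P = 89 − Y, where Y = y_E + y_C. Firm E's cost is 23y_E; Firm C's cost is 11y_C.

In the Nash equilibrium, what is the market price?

Firm E's profit: π = y_E(89 − (y_E + y_C)) − 23y_E.
∂π/∂y_E = 66 − 2y_E − y_C = 0, so y_E = 33 − 0.5y_C.
By the same steps for C: y_C = 39 − 0.5y_E.
Solving the two reaction functions simultaneously: (1 − (−0.5)(−0.5))y_E = 33 − 0.5·39, so 0.75y_E = 13.5 and y_E = 18.
Then y_C = 39 − 0.5·18 = 30.
Equilibrium price: P = 89 − 48 = 41.

41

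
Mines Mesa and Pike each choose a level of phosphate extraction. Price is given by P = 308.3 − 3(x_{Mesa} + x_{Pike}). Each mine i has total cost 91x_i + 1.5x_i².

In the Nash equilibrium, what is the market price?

Mine Mesa's profit: π = x_{Mesa}(308.3 − 3(x_{Mesa} + x_{Pike})) − 91x_{Mesa} − 1.5x_{Mesa}².
∂π/∂x_{Mesa} = 217.3 − 9x_{Mesa} − 3x_{Pike} = 0, so x_{Mesa} = 2173/90 − (1/3)x_{Pike}.
By symmetry x_{Pike} = x_{Mesa}; substituting into the reaction function, (4/3)x_{Mesa} = 2173/90 and x_{Mesa} = 2173/120.
Equilibrium price: P = 308.3 − 3·(2173/60) = 199.65.

199.65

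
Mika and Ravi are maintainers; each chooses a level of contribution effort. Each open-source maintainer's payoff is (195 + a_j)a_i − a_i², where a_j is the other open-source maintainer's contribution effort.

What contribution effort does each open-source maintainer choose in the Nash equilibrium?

195

Mika's payoff is (195 + a_R)a_M − a_M².
∂π/∂a_M = 195 + a_R − 2a_M = 0, so a_M = 97.5 + 0.5a_R.
By symmetry a_R = a_M; substituting into the reaction function, 0.5a_M = 97.5 and a_M = 195.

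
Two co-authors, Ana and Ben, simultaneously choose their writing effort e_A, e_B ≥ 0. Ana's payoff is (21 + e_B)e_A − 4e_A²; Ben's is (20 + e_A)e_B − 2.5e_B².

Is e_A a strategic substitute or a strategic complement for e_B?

strategic complements

Expanding Ana's payoff: 21e_A + e_Be_A − 4e_A².
∂π/∂e_A = 21 + e_B − 8e_A = 0, so e_A = 2.625 + 0.125e_B.
The best-response slope de_A/de_B = 0.125 > 0: the reaction function is upward-sloping, so the choices are strategic complements.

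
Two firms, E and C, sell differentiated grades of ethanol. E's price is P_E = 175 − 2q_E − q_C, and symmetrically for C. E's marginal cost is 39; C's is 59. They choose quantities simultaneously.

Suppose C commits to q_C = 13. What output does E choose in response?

Firm E's profit: π = q_E(175 − 2q_E − q_C) − 39q_E.
∂π/∂q_E = 136 − 4q_E − q_C = 0 ⇒ q_E = 34 − 0.25q_C.
At q_C = 13: q_E = 34 − 0.25·13 = 30.75.

30.75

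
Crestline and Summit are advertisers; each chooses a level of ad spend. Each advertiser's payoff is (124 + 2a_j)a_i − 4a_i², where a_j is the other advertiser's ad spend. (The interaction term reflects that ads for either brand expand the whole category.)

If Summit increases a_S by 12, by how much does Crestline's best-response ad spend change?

Crestline's payoff is (124 + 2a_S)a_C − 4a_C².
∂π/∂a_C = 124 + 2a_S − 8a_C = 0, so a_C = 15.5 + 0.25a_S.
The reaction-function slope is 0.25, so a 12-unit rise in a_S moves a_C by 0.25 × 12 = 3. Crestline's best response rises — the actions are strategic complements.

3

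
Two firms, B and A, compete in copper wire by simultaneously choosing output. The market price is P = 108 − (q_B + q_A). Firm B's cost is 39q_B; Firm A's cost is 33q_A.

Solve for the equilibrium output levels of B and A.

21, 27

Firm B's profit: π = q_B(108 − (q_B + q_A)) − 39q_B.
∂π/∂q_B = 69 − 2q_B − q_A = 0, so q_B = 34.5 − 0.5q_A.
By the same steps for A: q_A = 37.5 − 0.5q_B.
Solving the two reaction functions simultaneously: (1 − (−0.5)(−0.5))q_B = 34.5 − 0.5·37.5, so 0.75q_B = 15.75 and q_B = 21.
Then q_A = 37.5 − 0.5·21 = 27.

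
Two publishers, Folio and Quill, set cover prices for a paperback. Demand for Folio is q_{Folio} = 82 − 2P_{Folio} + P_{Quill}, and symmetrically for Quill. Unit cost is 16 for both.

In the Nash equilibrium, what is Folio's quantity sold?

Folio's profit: π = (P_{Folio} − 16)(82 − 2P_{Folio} + P_{Quill}).
∂π/∂P_{Folio} = 114 − 4P_{Folio} + P_{Quill} = 0 ⇒ P_{Folio} = 28.5 + 0.25P_{Quill}.
Setting P_{Folio} = P_{Quill} in the reaction function: P_{Folio} = 28.5 + 0.25P_{Folio}, so P_{Folio} = 28.5 / 0.75 = 38.
q_{Folio} = 82 − 2·38 + 38 = 44.

44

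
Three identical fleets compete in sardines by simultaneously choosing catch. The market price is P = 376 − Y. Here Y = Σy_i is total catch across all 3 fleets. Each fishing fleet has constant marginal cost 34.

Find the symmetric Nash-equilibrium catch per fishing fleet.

A representative fishing fleet's profit is π_i = y_i(376 − Y) − 34y_i, with Y = y_i + Σ_{j≠i} y_j.
First-order condition: 342 − 2y_i − Σ_{j≠i} y_j = 0.
In a symmetric equilibrium every fishing fleet chooses the same y, so Σ_{j≠i} y_j = 2y. The condition becomes 342 − 4y = 0, giving y = 342/4 = 85.5.

85.5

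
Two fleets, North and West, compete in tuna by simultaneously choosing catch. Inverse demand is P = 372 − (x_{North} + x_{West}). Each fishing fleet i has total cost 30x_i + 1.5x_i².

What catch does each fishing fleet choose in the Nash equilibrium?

Fishing fleet North's profit: π = x_{North}(372 − (x_{North} + x_{West})) − 30x_{North} − 1.5x_{North}².
∂π/∂x_{North} = 342 − 5x_{North} − x_{West} = 0, so x_{North} = 68.4 − 0.2x_{West}.
Setting x_{North} = x_{West} in the reaction function: x_{North} = 68.4 − 0.2x_{North}, so x_{North} = 68.4 / 1.2 = 57.

57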